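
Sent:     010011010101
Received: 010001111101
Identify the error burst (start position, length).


XOR: 000010101000

Burst at position 4, length 5


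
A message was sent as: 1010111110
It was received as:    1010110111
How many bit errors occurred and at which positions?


XOR: 0000001001

2 error(s) at position(s): 6, 9


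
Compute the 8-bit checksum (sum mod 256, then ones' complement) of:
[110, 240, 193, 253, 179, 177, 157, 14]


Sum = 1323 mod 256 = 43
Complement = 212

212


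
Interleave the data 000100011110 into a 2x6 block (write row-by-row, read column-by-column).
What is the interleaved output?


Matrix:
  000100
  011110
Read columns: 000101110100

000101110100


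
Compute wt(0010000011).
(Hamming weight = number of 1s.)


Counting 1s in 0010000011

3


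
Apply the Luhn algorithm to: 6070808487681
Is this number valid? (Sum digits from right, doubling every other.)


Luhn sum = 64
64 mod 10 = 4

Invalid (Luhn sum mod 10 = 4)


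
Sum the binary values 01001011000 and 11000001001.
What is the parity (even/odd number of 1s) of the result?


01001011000 = 600
11000001001 = 1545
Sum = 2145 = 100001100001
1s count = 4

even parity (4 ones in 100001100001)


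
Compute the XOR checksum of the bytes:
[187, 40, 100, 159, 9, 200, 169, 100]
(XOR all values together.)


XOR chain: 187 ^ 40 ^ 100 ^ 159 ^ 9 ^ 200 ^ 169 ^ 100 = 100

100


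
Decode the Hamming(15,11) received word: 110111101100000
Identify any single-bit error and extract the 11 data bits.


Syndrome = 0: no error detected

Data: 01111100000 (no errors)


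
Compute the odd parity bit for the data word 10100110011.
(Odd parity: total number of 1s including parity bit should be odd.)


Number of 1s in data: 6
Parity bit: 1

1


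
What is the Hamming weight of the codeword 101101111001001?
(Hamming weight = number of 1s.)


Counting 1s in 101101111001001

9


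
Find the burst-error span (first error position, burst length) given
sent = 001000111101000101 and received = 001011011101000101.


XOR: 000011100000000000

Burst at position 4, length 3


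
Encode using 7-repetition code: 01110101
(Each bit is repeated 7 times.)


Each bit -> 7 copies

00000001111111111111111111110000000111111100000001111111


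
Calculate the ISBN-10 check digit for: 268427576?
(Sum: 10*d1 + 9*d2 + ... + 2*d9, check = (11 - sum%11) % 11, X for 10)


Weighted sum: 266
266 mod 11 = 2

Check digit: 9


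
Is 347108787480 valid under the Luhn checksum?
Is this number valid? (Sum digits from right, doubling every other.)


Luhn sum = 53
53 mod 10 = 3

Invalid (Luhn sum mod 10 = 3)


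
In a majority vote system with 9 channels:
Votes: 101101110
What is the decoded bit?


Ones: 6 out of 9
Threshold: 5

1 (6/9 voted 1)


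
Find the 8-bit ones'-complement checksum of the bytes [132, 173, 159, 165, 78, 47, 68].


Sum = 822 mod 256 = 54
Complement = 201

201


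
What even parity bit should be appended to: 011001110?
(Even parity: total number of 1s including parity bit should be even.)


Number of 1s in data: 5
Parity bit: 1

1


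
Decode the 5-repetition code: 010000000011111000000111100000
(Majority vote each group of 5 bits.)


Groups: 01000, 00000, 11111, 00000, 01111, 00000
Majority votes: 001010

001010


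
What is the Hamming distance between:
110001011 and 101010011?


XOR: 011011000
Count of 1s: 4

4


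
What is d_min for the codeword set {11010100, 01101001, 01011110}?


Comparing all pairs, minimum distance: 3
Can detect 2 errors, correct 1 errors

3


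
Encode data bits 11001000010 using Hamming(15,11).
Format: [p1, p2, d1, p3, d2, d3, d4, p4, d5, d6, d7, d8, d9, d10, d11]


Parity bits: p1=1, p2=0, p3=0, p4=0

101010001000010


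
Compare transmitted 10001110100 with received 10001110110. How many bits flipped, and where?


XOR: 00000000010

1 error(s) at position(s): 9


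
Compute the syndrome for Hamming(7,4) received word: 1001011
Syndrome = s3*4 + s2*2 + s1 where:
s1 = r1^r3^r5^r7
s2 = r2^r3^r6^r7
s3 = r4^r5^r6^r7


s1=0, s2=0, s3=1

Syndrome = 4 (error at position 4)


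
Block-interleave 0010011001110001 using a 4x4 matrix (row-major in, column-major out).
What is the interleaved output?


Matrix:
  0010
  0110
  0111
  0001
Read columns: 0000011011100011

0000011011100011


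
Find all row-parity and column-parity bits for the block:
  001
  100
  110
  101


Row parities: 1100
Column parities: 110

Row P: 1100, Col P: 110, Corner: 0


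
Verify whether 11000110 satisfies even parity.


Number of 1s: 4

Yes, parity is correct (4 ones)


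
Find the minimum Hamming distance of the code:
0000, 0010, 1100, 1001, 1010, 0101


Comparing all pairs, minimum distance: 1
Can detect 0 errors, correct 0 errors

1


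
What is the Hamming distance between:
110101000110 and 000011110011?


XOR: 110110110101
Count of 1s: 8

8


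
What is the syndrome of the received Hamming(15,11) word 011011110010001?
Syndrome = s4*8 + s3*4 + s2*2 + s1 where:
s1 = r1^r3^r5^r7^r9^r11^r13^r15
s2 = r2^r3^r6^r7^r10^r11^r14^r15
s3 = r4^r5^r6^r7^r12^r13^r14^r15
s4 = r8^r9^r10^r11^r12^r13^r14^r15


s1=1, s2=0, s3=0, s4=1

Syndrome = 9 (error at position 9)


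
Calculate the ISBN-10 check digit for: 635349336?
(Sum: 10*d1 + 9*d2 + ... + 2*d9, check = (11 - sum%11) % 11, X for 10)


Weighted sum: 250
250 mod 11 = 8

Check digit: 3


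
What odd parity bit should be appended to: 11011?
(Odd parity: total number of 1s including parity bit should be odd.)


Number of 1s in data: 4
Parity bit: 1

1


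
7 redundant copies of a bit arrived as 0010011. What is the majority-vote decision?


Ones: 3 out of 7
Threshold: 4

0 (3/7 voted 1)


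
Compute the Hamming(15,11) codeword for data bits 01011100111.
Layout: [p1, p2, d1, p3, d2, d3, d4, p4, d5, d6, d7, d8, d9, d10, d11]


Parity bits: p1=1, p2=0, p3=1, p4=1

100110111100111


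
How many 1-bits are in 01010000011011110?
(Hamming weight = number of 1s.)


Counting 1s in 01010000011011110

8


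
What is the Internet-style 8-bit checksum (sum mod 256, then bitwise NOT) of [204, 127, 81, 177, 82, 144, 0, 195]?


Sum = 1010 mod 256 = 242
Complement = 13

13


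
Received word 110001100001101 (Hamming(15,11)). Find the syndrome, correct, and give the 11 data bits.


Syndrome = 12: error at position 12

Data: 00110000101 (corrected bit 12)


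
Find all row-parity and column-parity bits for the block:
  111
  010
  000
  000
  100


Row parities: 11001
Column parities: 001

Row P: 11001, Col P: 001, Corner: 1


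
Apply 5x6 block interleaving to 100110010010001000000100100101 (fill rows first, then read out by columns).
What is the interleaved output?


Matrix:
  100110
  010010
  001000
  000100
  100101
Read columns: 100010100000100100111100000001

100010100000100100111100000001


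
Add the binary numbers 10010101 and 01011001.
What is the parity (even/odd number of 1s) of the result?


10010101 = 149
01011001 = 89
Sum = 238 = 11101110
1s count = 6

even parity (6 ones in 11101110)


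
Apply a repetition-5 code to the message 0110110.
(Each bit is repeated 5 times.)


Each bit -> 5 copies

00000111111111100000111111111100000


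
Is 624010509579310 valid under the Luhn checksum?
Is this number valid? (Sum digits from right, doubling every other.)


Luhn sum = 51
51 mod 10 = 1

Invalid (Luhn sum mod 10 = 1)


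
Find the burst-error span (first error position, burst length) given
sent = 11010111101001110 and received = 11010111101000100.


XOR: 00000000000001010

Burst at position 13, length 3


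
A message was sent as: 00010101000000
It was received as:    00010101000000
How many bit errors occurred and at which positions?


XOR: 00000000000000

0 errors (received matches sent)


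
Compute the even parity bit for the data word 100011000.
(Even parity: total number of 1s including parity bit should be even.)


Number of 1s in data: 3
Parity bit: 1

1


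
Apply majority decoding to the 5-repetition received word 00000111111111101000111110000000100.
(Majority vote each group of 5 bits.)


Groups: 00000, 11111, 11111, 01000, 11111, 00000, 00100
Majority votes: 0110100

0110100


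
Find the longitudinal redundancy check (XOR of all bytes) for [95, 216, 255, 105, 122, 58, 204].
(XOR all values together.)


XOR chain: 95 ^ 216 ^ 255 ^ 105 ^ 122 ^ 58 ^ 204 = 157

157


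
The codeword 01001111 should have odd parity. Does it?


Number of 1s: 5

Yes, parity is correct (5 ones)


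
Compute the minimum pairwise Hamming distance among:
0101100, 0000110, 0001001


Comparing all pairs, minimum distance: 3
Can detect 2 errors, correct 1 errors

3


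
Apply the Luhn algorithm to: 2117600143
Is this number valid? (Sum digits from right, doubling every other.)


Luhn sum = 29
29 mod 10 = 9

Invalid (Luhn sum mod 10 = 9)


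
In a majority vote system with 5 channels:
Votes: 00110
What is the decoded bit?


Ones: 2 out of 5
Threshold: 3

0 (2/5 voted 1)


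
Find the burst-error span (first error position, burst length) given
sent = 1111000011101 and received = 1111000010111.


XOR: 0000000001010

Burst at position 9, length 3


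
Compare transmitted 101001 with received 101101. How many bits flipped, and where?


XOR: 000100

1 error(s) at position(s): 3


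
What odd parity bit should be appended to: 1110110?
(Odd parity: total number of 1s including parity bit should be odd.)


Number of 1s in data: 5
Parity bit: 0

0


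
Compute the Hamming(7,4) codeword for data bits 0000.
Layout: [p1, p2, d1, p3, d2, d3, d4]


Parity bits: p1=0, p2=0, p3=0

0000000


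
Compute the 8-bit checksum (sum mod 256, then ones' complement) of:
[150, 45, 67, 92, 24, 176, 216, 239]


Sum = 1009 mod 256 = 241
Complement = 14

14


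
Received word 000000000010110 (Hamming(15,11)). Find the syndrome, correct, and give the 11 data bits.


Syndrome = 8: error at position 8

Data: 00000010110 (corrected bit 8)


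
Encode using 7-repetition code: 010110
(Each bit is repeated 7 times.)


Each bit -> 7 copies

000000011111110000000111111111111110000000


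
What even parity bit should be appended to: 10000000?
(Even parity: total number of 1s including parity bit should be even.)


Number of 1s in data: 1
Parity bit: 1

1


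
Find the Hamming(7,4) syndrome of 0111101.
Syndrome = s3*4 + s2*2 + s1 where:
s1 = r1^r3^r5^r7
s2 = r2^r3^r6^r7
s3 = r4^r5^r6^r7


s1=1, s2=1, s3=1

Syndrome = 7 (error at position 7)


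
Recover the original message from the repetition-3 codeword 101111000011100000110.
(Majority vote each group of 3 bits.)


Groups: 101, 111, 000, 011, 100, 000, 110
Majority votes: 1101001

1101001


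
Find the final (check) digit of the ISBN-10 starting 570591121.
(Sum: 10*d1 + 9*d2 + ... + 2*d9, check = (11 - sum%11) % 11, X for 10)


Weighted sum: 219
219 mod 11 = 10

Check digit: 1


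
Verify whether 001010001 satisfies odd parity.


Number of 1s: 3

Yes, parity is correct (3 ones)


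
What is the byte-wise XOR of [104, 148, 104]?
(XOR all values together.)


XOR chain: 104 ^ 148 ^ 104 = 148

148


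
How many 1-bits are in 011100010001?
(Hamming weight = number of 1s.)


Counting 1s in 011100010001

5


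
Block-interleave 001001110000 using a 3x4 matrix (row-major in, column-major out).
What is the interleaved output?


Matrix:
  0010
  0111
  0000
Read columns: 000010110010

000010110010


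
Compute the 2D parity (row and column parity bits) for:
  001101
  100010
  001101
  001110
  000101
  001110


Row parities: 101101
Column parities: 100111

Row P: 101101, Col P: 100111, Corner: 0


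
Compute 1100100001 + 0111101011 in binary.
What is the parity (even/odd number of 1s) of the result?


1100100001 = 801
0111101011 = 491
Sum = 1292 = 10100001100
1s count = 4

even parity (4 ones in 10100001100)


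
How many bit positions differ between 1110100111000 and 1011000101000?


XOR: 0101100010000
Count of 1s: 4

4


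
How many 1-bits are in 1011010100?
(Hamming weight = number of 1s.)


Counting 1s in 1011010100

5


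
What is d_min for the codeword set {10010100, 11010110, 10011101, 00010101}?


Comparing all pairs, minimum distance: 2
Can detect 1 errors, correct 0 errors

2


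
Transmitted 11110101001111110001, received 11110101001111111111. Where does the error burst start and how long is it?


XOR: 00000000000000001110

Burst at position 16, length 3


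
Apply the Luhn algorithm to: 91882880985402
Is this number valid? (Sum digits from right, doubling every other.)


Luhn sum = 68
68 mod 10 = 8

Invalid (Luhn sum mod 10 = 8)


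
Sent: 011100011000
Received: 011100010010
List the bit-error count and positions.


XOR: 000000001010

2 error(s) at position(s): 8, 10


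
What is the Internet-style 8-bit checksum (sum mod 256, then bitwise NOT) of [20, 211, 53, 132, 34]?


Sum = 450 mod 256 = 194
Complement = 61

61


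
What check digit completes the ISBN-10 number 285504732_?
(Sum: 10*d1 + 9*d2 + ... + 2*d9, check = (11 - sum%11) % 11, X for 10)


Weighted sum: 228
228 mod 11 = 8

Check digit: 3


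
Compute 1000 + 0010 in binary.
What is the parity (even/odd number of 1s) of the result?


1000 = 8
0010 = 2
Sum = 10 = 1010
1s count = 2

even parity (2 ones in 1010)


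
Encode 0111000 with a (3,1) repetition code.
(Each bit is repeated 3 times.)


Each bit -> 3 copies

000111111111000000000


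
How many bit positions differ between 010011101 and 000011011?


XOR: 010000110
Count of 1s: 3

3


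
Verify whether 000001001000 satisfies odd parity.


Number of 1s: 2

No, parity error (2 ones)


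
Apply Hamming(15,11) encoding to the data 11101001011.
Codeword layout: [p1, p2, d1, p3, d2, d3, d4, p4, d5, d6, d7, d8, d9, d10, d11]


Parity bits: p1=0, p2=0, p3=1, p4=0

001111001001011


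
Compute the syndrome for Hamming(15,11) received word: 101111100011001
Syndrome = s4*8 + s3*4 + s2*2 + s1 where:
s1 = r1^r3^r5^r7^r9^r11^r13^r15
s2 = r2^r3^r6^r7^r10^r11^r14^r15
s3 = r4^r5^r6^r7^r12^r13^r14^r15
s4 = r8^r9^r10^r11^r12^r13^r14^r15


s1=0, s2=1, s3=0, s4=1

Syndrome = 10 (error at position 10)


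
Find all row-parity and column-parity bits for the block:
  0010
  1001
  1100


Row parities: 100
Column parities: 0111

Row P: 100, Col P: 0111, Corner: 1


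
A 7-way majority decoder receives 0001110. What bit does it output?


Ones: 3 out of 7
Threshold: 4

0 (3/7 voted 1)


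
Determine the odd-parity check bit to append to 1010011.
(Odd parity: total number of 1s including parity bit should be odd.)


Number of 1s in data: 4
Parity bit: 1

1


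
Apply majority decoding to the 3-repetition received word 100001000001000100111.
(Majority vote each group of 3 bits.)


Groups: 100, 001, 000, 001, 000, 100, 111
Majority votes: 0000001

0000001


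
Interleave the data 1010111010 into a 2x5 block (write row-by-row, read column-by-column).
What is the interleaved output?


Matrix:
  10101
  11010
Read columns: 1101100110

1101100110


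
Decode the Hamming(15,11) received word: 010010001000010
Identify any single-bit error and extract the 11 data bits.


Syndrome = 0: no error detected

Data: 01001000010 (no errors)


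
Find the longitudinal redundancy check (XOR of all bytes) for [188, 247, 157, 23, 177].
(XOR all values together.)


XOR chain: 188 ^ 247 ^ 157 ^ 23 ^ 177 = 112

112


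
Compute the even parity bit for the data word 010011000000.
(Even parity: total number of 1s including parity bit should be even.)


Number of 1s in data: 3
Parity bit: 1

1


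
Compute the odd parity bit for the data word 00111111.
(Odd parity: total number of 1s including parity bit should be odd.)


Number of 1s in data: 6
Parity bit: 1

1


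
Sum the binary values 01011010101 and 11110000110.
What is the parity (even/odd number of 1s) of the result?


01011010101 = 725
11110000110 = 1926
Sum = 2651 = 101001011011
1s count = 7

odd parity (7 ones in 101001011011)


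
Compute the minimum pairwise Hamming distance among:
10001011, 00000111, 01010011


Comparing all pairs, minimum distance: 3
Can detect 2 errors, correct 1 errors

3


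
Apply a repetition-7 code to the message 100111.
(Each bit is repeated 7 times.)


Each bit -> 7 copies

111111100000000000000111111111111111111111


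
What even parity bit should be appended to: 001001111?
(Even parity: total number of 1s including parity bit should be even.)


Number of 1s in data: 5
Parity bit: 1

1


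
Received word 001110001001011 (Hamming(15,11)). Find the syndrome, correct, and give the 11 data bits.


Syndrome = 6: error at position 6

Data: 11101001011 (corrected bit 6)


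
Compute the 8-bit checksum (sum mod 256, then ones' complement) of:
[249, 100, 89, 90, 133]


Sum = 661 mod 256 = 149
Complement = 106

106


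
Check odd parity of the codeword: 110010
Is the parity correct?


Number of 1s: 3

Yes, parity is correct (3 ones)


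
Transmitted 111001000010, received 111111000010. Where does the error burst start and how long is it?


XOR: 000110000000

Burst at position 3, length 2


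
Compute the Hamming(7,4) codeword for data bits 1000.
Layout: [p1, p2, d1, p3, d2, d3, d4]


Parity bits: p1=1, p2=1, p3=0

1110000


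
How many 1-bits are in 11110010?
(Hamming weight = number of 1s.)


Counting 1s in 11110010

5


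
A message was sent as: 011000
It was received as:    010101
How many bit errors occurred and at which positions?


XOR: 001101

3 error(s) at position(s): 2, 3, 5


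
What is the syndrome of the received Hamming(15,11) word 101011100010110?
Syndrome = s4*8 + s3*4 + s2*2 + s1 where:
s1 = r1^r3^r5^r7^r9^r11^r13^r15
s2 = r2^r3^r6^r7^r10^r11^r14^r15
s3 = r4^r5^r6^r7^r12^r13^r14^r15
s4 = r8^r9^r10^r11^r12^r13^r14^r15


s1=0, s2=1, s3=1, s4=1

Syndrome = 14 (error at position 14)


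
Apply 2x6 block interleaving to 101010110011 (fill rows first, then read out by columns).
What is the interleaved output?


Matrix:
  101010
  110011
Read columns: 110110001101

110110001101


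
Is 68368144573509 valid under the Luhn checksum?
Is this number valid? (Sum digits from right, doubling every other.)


Luhn sum = 71
71 mod 10 = 1

Invalid (Luhn sum mod 10 = 1)


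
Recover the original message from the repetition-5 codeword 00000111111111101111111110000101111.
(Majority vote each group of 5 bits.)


Groups: 00000, 11111, 11111, 01111, 11111, 00001, 01111
Majority votes: 0111101

0111101


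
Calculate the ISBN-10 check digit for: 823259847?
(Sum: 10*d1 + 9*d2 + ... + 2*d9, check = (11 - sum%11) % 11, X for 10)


Weighted sum: 269
269 mod 11 = 5

Check digit: 6


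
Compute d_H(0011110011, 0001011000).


XOR: 0010101011
Count of 1s: 5

5


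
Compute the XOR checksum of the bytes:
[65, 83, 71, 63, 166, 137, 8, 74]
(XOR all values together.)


XOR chain: 65 ^ 83 ^ 71 ^ 63 ^ 166 ^ 137 ^ 8 ^ 74 = 7

7


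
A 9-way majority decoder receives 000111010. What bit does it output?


Ones: 4 out of 9
Threshold: 5

0 (4/9 voted 1)


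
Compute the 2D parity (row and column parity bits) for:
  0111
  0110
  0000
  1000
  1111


Row parities: 10010
Column parities: 0110

Row P: 10010, Col P: 0110, Corner: 0


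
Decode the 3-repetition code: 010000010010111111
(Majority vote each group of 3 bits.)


Groups: 010, 000, 010, 010, 111, 111
Majority votes: 000011

000011


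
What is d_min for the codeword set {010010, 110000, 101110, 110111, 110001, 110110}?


Comparing all pairs, minimum distance: 1
Can detect 0 errors, correct 0 errors

1


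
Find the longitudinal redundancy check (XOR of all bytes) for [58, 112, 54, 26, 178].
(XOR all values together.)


XOR chain: 58 ^ 112 ^ 54 ^ 26 ^ 178 = 212

212


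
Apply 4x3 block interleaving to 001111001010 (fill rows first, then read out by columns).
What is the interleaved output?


Matrix:
  001
  111
  001
  010
Read columns: 010001011110

010001011110


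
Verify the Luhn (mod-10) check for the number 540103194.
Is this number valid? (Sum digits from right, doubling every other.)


Luhn sum = 35
35 mod 10 = 5

Invalid (Luhn sum mod 10 = 5)


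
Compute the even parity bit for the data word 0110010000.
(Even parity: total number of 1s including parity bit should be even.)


Number of 1s in data: 3
Parity bit: 1

1


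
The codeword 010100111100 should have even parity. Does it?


Number of 1s: 6

Yes, parity is correct (6 ones)


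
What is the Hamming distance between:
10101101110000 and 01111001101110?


XOR: 11010100011110
Count of 1s: 8

8


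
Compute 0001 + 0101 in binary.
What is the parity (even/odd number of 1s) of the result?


0001 = 1
0101 = 5
Sum = 6 = 110
1s count = 2

even parity (2 ones in 110)


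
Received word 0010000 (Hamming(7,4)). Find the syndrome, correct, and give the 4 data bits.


Syndrome = 3: error at position 3

Data: 0000 (corrected bit 3)


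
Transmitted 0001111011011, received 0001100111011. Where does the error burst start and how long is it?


XOR: 0000011100000

Burst at position 5, length 3


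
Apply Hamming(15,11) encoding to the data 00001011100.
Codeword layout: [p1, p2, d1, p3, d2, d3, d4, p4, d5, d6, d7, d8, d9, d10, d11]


Parity bits: p1=1, p2=1, p3=0, p4=0

110000001011100


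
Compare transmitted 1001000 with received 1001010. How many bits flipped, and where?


XOR: 0000010

1 error(s) at position(s): 5


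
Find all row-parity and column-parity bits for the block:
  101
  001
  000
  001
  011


Row parities: 01010
Column parities: 110

Row P: 01010, Col P: 110, Corner: 0


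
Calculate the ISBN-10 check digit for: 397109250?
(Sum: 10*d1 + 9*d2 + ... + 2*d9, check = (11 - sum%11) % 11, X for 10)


Weighted sum: 242
242 mod 11 = 0

Check digit: 0


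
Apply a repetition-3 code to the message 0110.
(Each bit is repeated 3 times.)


Each bit -> 3 copies

000111111000


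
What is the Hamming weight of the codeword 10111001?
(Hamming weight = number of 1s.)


Counting 1s in 10111001

5


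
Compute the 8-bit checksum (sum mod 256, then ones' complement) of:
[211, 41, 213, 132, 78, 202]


Sum = 877 mod 256 = 109
Complement = 146

146


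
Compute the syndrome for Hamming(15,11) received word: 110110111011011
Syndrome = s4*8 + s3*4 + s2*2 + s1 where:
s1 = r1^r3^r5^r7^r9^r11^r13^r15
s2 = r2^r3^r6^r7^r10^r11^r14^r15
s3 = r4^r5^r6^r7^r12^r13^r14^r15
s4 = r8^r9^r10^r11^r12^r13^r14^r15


s1=0, s2=1, s3=0, s4=0

Syndrome = 2 (error at position 2)


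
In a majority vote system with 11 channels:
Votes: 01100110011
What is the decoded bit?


Ones: 6 out of 11
Threshold: 6

1 (6/11 voted 1)


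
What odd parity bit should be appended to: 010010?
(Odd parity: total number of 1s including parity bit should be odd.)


Number of 1s in data: 2
Parity bit: 1

1


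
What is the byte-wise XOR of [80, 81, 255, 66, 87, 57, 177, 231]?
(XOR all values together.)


XOR chain: 80 ^ 81 ^ 255 ^ 66 ^ 87 ^ 57 ^ 177 ^ 231 = 132

132


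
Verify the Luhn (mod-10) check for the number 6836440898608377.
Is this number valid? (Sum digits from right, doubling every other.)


Luhn sum = 85
85 mod 10 = 5

Invalid (Luhn sum mod 10 = 5)


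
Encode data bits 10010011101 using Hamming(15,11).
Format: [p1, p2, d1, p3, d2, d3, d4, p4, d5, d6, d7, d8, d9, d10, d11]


Parity bits: p1=1, p2=0, p3=0, p4=0

101000100011101


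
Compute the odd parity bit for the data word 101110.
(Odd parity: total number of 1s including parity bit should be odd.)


Number of 1s in data: 4
Parity bit: 1

1


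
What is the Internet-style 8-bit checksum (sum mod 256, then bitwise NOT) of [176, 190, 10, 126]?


Sum = 502 mod 256 = 246
Complement = 9

9


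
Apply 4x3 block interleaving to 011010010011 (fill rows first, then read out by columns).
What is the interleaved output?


Matrix:
  011
  010
  010
  011
Read columns: 000011111001

000011111001


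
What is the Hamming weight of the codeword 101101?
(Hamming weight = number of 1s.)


Counting 1s in 101101

4


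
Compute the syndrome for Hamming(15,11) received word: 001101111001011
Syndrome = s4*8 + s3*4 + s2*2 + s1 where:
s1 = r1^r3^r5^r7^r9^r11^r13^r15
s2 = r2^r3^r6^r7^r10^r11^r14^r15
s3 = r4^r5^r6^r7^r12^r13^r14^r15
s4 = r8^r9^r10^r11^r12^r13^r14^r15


s1=0, s2=1, s3=0, s4=1

Syndrome = 10 (error at position 10)


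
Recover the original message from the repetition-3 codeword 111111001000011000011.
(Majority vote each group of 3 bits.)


Groups: 111, 111, 001, 000, 011, 000, 011
Majority votes: 1100101

1100101


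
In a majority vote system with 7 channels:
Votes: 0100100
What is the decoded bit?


Ones: 2 out of 7
Threshold: 4

0 (2/7 voted 1)


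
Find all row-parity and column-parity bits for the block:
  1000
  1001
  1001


Row parities: 100
Column parities: 1000

Row P: 100, Col P: 1000, Corner: 1


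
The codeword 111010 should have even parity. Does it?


Number of 1s: 4

Yes, parity is correct (4 ones)


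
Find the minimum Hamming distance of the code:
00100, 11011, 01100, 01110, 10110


Comparing all pairs, minimum distance: 1
Can detect 0 errors, correct 0 errors

1


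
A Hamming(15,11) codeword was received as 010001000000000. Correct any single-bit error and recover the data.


Syndrome = 4: error at position 4

Data: 00100000000 (corrected bit 4)


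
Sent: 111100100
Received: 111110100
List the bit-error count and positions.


XOR: 000010000

1 error(s) at position(s): 4


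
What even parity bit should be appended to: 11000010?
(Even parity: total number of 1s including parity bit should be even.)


Number of 1s in data: 3
Parity bit: 1

1


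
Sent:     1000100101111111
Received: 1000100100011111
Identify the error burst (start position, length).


XOR: 0000000001100000

Burst at position 9, length 2


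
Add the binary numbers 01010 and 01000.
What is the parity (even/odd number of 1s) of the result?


01010 = 10
01000 = 8
Sum = 18 = 10010
1s count = 2

even parity (2 ones in 10010)


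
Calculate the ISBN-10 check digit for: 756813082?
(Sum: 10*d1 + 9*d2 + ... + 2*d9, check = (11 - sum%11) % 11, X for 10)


Weighted sum: 268
268 mod 11 = 4

Check digit: 7


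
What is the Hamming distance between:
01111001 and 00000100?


XOR: 01111101
Count of 1s: 6

6


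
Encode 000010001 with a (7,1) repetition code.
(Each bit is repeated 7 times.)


Each bit -> 7 copies

000000000000000000000000000011111110000000000000000000001111111


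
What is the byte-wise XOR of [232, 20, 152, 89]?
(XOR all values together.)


XOR chain: 232 ^ 20 ^ 152 ^ 89 = 61

61


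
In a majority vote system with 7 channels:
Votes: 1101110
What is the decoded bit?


Ones: 5 out of 7
Threshold: 4

1 (5/7 voted 1)


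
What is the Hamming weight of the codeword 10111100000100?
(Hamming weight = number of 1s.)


Counting 1s in 10111100000100

6


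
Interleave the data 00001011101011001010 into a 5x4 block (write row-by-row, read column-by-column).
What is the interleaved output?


Matrix:
  0000
  1011
  1010
  1100
  1010
Read columns: 01111000100110101000

01111000100110101000


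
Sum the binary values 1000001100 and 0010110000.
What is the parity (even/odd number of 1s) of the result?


1000001100 = 524
0010110000 = 176
Sum = 700 = 1010111100
1s count = 6

even parity (6 ones in 1010111100)


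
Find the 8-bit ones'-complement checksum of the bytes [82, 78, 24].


Sum = 184 mod 256 = 184
Complement = 71

71


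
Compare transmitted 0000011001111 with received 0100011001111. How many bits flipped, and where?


XOR: 0100000000000

1 error(s) at position(s): 1


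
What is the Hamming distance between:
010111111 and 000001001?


XOR: 010110110
Count of 1s: 5

5


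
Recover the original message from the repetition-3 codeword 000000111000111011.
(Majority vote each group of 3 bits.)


Groups: 000, 000, 111, 000, 111, 011
Majority votes: 001011

001011


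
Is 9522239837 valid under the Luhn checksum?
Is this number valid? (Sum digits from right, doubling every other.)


Luhn sum = 57
57 mod 10 = 7

Invalid (Luhn sum mod 10 = 7)


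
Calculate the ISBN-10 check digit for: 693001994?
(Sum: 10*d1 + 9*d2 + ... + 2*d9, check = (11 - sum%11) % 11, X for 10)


Weighted sum: 241
241 mod 11 = 10

Check digit: 1


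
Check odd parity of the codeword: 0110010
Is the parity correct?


Number of 1s: 3

Yes, parity is correct (3 ones)


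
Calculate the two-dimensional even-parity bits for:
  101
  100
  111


Row parities: 011
Column parities: 110

Row P: 011, Col P: 110, Corner: 0


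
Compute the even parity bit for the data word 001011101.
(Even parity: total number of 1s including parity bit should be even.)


Number of 1s in data: 5
Parity bit: 1

1


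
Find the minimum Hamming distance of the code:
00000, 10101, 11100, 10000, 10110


Comparing all pairs, minimum distance: 1
Can detect 0 errors, correct 0 errors

1


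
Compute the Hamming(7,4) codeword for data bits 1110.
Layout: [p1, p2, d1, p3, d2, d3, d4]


Parity bits: p1=0, p2=0, p3=0

0010110


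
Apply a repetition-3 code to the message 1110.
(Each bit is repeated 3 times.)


Each bit -> 3 copies

111111111000


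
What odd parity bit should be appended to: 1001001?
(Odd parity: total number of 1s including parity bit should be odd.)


Number of 1s in data: 3
Parity bit: 0

0


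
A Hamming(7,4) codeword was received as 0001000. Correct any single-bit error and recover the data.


Syndrome = 4: error at position 4

Data: 0000 (corrected bit 4)


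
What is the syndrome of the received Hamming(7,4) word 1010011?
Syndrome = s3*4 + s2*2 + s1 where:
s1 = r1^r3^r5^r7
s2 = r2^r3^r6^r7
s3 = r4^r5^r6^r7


s1=1, s2=1, s3=0

Syndrome = 3 (error at position 3)


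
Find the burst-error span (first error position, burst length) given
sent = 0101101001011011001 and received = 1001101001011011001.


XOR: 1100000000000000000

Burst at position 0, length 2


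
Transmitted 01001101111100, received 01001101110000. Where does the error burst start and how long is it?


XOR: 00000000001100

Burst at position 10, length 2


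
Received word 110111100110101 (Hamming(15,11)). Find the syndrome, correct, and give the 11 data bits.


Syndrome = 0: no error detected

Data: 01110110101 (no errors)


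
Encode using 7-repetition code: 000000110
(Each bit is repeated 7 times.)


Each bit -> 7 copies

000000000000000000000000000000000000000000111111111111110000000


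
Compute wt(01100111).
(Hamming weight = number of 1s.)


Counting 1s in 01100111

5


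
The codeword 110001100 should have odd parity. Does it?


Number of 1s: 4

No, parity error (4 ones)


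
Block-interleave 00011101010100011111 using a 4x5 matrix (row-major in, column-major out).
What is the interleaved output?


Matrix:
  00011
  10101
  01000
  11111
Read columns: 01010011010110011101

01010011010110011101


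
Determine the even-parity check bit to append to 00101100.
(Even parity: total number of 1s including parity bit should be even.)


Number of 1s in data: 3
Parity bit: 1

1


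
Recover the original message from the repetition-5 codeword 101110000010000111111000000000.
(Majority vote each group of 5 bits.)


Groups: 10111, 00000, 10000, 11111, 10000, 00000
Majority votes: 100100

100100


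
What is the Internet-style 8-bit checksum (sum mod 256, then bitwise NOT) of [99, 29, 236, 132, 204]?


Sum = 700 mod 256 = 188
Complement = 67

67


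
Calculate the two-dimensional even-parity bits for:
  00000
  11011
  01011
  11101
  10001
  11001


Row parities: 001001
Column parities: 00101

Row P: 001001, Col P: 00101, Corner: 0


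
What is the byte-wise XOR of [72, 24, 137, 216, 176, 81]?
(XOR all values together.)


XOR chain: 72 ^ 24 ^ 137 ^ 216 ^ 176 ^ 81 = 224

224


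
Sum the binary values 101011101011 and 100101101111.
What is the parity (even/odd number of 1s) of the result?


101011101011 = 2795
100101101111 = 2415
Sum = 5210 = 1010001011010
1s count = 6

even parity (6 ones in 1010001011010)


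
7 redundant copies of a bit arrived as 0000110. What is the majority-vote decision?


Ones: 2 out of 7
Threshold: 4

0 (2/7 voted 1)


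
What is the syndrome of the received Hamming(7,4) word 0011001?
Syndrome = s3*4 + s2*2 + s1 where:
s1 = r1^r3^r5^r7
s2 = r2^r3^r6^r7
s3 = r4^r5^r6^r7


s1=0, s2=0, s3=0

Syndrome = 0 (no error)


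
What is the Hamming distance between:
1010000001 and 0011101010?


XOR: 1001101011
Count of 1s: 6

6


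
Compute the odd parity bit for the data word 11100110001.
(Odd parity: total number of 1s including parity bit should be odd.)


Number of 1s in data: 6
Parity bit: 1

1


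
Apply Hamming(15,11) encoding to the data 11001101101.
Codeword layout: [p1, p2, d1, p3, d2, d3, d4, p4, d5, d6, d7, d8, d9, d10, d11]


Parity bits: p1=1, p2=1, p3=0, p4=1

111010011101101


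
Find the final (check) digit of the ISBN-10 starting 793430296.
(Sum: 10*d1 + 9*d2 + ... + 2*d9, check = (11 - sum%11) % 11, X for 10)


Weighted sum: 268
268 mod 11 = 4

Check digit: 7


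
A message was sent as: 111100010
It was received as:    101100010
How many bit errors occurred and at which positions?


XOR: 010000000

1 error(s) at position(s): 1


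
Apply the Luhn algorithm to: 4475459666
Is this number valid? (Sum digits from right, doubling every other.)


Luhn sum = 59
59 mod 10 = 9

Invalid (Luhn sum mod 10 = 9)


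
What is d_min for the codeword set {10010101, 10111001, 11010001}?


Comparing all pairs, minimum distance: 2
Can detect 1 errors, correct 0 errors

2


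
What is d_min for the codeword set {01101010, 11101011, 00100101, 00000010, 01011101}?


Comparing all pairs, minimum distance: 2
Can detect 1 errors, correct 0 errors

2


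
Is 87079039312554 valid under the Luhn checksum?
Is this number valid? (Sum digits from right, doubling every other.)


Luhn sum = 66
66 mod 10 = 6

Invalid (Luhn sum mod 10 = 6)


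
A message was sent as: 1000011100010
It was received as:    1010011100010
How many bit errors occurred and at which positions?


XOR: 0010000000000

1 error(s) at position(s): 2


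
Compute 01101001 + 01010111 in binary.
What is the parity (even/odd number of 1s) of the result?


01101001 = 105
01010111 = 87
Sum = 192 = 11000000
1s count = 2

even parity (2 ones in 11000000)


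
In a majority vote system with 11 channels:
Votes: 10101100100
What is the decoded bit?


Ones: 5 out of 11
Threshold: 6

0 (5/11 voted 1)


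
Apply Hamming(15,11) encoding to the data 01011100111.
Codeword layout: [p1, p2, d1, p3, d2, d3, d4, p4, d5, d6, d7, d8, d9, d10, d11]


Parity bits: p1=1, p2=0, p3=1, p4=1

100110111100111


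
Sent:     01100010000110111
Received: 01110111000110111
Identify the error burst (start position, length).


XOR: 00010101000000000

Burst at position 3, length 5


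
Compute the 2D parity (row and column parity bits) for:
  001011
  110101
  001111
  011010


Row parities: 1001
Column parities: 101011

Row P: 1001, Col P: 101011, Corner: 0


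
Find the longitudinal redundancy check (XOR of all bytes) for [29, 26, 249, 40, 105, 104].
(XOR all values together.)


XOR chain: 29 ^ 26 ^ 249 ^ 40 ^ 105 ^ 104 = 215

215


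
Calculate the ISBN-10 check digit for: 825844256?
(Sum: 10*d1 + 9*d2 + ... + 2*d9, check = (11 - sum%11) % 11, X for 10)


Weighted sum: 273
273 mod 11 = 9

Check digit: 2


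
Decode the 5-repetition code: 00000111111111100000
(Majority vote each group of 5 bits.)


Groups: 00000, 11111, 11111, 00000
Majority votes: 0110

0110


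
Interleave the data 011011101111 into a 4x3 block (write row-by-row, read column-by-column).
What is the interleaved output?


Matrix:
  011
  011
  101
  111
Read columns: 001111011111

001111011111


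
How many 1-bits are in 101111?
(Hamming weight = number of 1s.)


Counting 1s in 101111

5


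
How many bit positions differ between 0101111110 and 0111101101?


XOR: 0010010011
Count of 1s: 4

4


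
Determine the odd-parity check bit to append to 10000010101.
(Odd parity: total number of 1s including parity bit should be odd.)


Number of 1s in data: 4
Parity bit: 1

1


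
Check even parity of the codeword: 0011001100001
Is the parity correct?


Number of 1s: 5

No, parity error (5 ones)


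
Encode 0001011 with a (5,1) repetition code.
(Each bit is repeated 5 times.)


Each bit -> 5 copies

00000000000000011111000001111111111


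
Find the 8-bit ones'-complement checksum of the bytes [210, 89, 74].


Sum = 373 mod 256 = 117
Complement = 138

138


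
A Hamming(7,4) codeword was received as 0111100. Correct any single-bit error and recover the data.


Syndrome = 0: no error detected

Data: 1100 (no errors)


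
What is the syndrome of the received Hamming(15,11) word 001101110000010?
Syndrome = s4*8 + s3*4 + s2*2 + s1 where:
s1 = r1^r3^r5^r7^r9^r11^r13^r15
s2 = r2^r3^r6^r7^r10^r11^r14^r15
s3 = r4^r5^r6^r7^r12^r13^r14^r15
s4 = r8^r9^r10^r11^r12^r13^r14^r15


s1=0, s2=0, s3=0, s4=0

Syndrome = 0 (no error)


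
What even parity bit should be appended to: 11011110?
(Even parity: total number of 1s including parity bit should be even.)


Number of 1s in data: 6
Parity bit: 0

0


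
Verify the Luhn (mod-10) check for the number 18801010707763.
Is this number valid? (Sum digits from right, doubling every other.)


Luhn sum = 44
44 mod 10 = 4

Invalid (Luhn sum mod 10 = 4)


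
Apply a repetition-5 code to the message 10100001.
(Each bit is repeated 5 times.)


Each bit -> 5 copies

1111100000111110000000000000000000011111


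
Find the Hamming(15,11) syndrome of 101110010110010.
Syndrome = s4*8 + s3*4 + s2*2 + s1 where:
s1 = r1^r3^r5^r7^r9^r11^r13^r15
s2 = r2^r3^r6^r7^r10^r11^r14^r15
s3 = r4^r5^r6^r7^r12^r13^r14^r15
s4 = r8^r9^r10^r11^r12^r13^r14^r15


s1=0, s2=0, s3=1, s4=0

Syndrome = 4 (error at position 4)


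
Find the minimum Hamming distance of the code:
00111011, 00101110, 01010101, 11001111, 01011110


Comparing all pairs, minimum distance: 3
Can detect 2 errors, correct 1 errors

3


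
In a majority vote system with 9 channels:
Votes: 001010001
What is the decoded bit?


Ones: 3 out of 9
Threshold: 5

0 (3/9 voted 1)


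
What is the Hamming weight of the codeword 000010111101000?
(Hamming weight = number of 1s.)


Counting 1s in 000010111101000

6


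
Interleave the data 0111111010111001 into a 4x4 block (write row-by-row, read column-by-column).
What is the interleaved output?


Matrix:
  0111
  1110
  1011
  1001
Read columns: 0111110011101011

0111110011101011


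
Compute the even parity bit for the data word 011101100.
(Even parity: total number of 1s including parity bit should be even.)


Number of 1s in data: 5
Parity bit: 1

1


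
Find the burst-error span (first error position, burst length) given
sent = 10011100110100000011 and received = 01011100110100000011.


XOR: 11000000000000000000

Burst at position 0, length 2


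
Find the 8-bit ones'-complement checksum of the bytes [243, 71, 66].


Sum = 380 mod 256 = 124
Complement = 131

131
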